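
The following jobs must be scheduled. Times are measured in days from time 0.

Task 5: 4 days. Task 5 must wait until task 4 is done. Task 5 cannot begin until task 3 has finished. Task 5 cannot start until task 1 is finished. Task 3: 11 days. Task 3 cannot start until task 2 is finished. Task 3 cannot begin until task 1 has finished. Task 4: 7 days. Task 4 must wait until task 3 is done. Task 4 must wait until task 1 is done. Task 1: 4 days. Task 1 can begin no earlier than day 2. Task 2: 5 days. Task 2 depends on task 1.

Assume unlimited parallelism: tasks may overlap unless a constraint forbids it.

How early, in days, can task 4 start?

22

Task 1 cannot begin until its own release at day 2. It runs from day 2 to 2 + 4 = day 6.
Task 2 waits on task 1 (finishes day 6), so it starts at day 6 and finishes at 6 + 5 = day 11.
Task 3 has to wait for task 2 (finishes day 11); task 1 (finishes day 6). The latest of these is day 11, so task 3 runs day 11 to 11 + 11 = day 22.
Task 4 waits on task 3 (finishes day 22); task 1 (finishes day 6). The latest of these is day 22, which is the earliest task 4 can start.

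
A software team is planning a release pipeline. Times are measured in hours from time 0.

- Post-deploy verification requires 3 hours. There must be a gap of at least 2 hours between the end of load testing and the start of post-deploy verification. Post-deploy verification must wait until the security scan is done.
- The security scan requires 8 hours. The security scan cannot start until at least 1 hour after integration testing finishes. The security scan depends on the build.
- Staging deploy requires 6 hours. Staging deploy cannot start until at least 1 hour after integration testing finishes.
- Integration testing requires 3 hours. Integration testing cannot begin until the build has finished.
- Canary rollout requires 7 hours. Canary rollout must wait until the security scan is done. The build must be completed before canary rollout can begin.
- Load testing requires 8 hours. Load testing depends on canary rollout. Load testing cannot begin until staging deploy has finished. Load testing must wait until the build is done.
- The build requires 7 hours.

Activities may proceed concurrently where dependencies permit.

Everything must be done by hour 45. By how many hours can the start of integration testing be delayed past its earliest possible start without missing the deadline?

6

The build has no prerequisites, so it starts at hour 0 and finishes at hour 7.
Integration testing waits on the build (finishes hour 7), so it starts at hour 7 and finishes at 7 + 3 = hour 10.

Working backward from the deadline:
Post-deploy verification must finish by hour 45; it takes 3 hours, so it must start by 45 − 3 = hour 42.
Load testing has to be done before post-deploy verification (must start by hour 42, minus 2-hour gap → hour 40). That means finishing by hour 40, i.e. starting by 40 − 8 = hour 32.
Canary rollout has to be done before load testing (must start by hour 32). That means finishing by hour 32, i.e. starting by 32 − 7 = hour 25.
The security scan must finish in time for canary rollout (must start by hour 25); post-deploy verification (must start by hour 42). The tightest is hour 25, so the security scan must start by 25 − 8 = hour 17.
Since load testing (must start by hour 32) depends on it, staging deploy must finish by hour 32. Backing off its 6-hour duration gives a latest start of hour 26.
For integration testing: the security scan (must start by hour 17, minus 1-hour gap → hour 16); staging deploy (must start by hour 26, minus 1-hour gap → hour 25). The most restrictive is hour 16; with a 3-hour duration, integration testing must start by hour 13.
So integration testing can start as early as hour 7 and as late as hour 13, giving 13 − 7 = 6 hours of slack.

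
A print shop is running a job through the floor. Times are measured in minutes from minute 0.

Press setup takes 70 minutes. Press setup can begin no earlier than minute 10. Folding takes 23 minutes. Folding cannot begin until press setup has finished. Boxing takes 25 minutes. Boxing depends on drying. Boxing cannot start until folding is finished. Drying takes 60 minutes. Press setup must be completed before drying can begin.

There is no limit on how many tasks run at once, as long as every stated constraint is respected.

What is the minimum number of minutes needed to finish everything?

After its own release at minute 10, press setup can start at minute 10 and finishes at minute 80.
Folding cannot begin until press setup (finishes minute 80). It runs from minute 80 to 80 + 23 = minute 103.
Drying waits on press setup (finishes minute 80), so it starts at minute 80 and finishes at 80 + 60 = minute 140.
For boxing: drying (finishes minute 140); folding (finishes minute 103). Taking the maximum gives a start of minute 140, and it finishes at 140 + 25 = minute 165.
All tasks are finished once the last one completes. Finish times: Press setup at 80, Drying at 140, Folding at 103, Boxing at 165. The latest is minute 165.

165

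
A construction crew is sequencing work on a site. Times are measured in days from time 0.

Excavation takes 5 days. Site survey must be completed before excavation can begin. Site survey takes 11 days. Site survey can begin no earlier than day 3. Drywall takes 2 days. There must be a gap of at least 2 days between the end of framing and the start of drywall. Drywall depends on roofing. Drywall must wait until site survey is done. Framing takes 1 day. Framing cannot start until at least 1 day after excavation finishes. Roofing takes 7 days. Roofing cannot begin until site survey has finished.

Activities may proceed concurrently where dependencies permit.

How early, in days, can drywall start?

23

After its own release at day 3, site survey can start at day 3 and finishes at day 14.
Roofing waits on site survey (finishes day 14), so it starts at day 14 and finishes at 14 + 7 = day 21.
Excavation cannot begin until site survey (finishes day 14). It runs from day 14 to 14 + 5 = day 19.
After excavation (finishes day 19, plus 1-day gap → day 20), framing can start at day 20 and finishes at day 21.
Drywall waits on framing (finishes day 21, plus 2-day gap → day 23); roofing (finishes day 21); site survey (finishes day 14). The latest of these is day 23, which is the earliest drywall can start.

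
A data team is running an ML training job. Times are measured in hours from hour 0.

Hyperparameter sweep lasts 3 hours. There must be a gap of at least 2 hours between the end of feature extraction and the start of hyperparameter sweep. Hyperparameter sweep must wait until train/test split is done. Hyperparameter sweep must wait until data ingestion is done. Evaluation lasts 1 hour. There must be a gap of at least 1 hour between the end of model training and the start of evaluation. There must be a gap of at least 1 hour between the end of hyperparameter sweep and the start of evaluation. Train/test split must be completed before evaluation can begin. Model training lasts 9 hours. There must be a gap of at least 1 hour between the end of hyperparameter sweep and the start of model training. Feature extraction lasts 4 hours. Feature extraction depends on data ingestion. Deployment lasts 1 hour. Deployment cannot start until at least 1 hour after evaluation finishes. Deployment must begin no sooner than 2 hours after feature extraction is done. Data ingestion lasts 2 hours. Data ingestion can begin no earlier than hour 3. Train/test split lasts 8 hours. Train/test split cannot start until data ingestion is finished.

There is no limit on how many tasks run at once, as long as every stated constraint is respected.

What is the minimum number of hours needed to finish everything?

30

Data ingestion waits on its own release at hour 3, so it starts at hour 3 and finishes at 3 + 2 = hour 5.
Train/test split cannot begin until data ingestion (finishes hour 5). It runs from hour 5 to 5 + 8 = hour 13.
Feature extraction cannot begin until data ingestion (finishes hour 5). It runs from hour 5 to 5 + 4 = hour 9.
For hyperparameter sweep: feature extraction (finishes hour 9, plus 2-hour gap → hour 11); train/test split (finishes hour 13); data ingestion (finishes hour 5). Taking the maximum gives a start of hour 13, and it finishes at 13 + 3 = hour 16.
Model training waits on hyperparameter sweep (finishes hour 16, plus 1-hour gap → hour 17), so it starts at hour 17 and finishes at 17 + 9 = hour 26.
Evaluation has to wait for model training (finishes hour 26, plus 1-hour gap → hour 27); hyperparameter sweep (finishes hour 16, plus 1-hour gap → hour 17); train/test split (finishes hour 13). The latest of these is hour 27, so evaluation runs hour 27 to 27 + 1 = hour 28.
Deployment cannot start until evaluation (finishes hour 28, plus 1-hour gap → hour 29); feature extraction (finishes hour 9, plus 2-hour gap → hour 11). The controlling bound is hour 29, so deployment finishes at 29 + 1 = hour 30.
All tasks are finished once the last one completes. Finish times: Data ingestion at 5, Feature extraction at 9, Train/test split at 13, Hyperparameter sweep at 16, Model training at 26, Evaluation at 28, Deployment at 30. The latest is hour 30.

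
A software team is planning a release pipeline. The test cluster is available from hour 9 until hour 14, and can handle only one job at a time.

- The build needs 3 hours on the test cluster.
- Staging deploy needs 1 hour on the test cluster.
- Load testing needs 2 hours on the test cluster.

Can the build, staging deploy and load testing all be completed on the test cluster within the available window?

No

The test cluster window is 14 − 9 = 5 hours.
Running back to back, the jobs need 3 + 1 + 2 = 6 hours on the test cluster.
Since 6 > 5, they cannot all fit.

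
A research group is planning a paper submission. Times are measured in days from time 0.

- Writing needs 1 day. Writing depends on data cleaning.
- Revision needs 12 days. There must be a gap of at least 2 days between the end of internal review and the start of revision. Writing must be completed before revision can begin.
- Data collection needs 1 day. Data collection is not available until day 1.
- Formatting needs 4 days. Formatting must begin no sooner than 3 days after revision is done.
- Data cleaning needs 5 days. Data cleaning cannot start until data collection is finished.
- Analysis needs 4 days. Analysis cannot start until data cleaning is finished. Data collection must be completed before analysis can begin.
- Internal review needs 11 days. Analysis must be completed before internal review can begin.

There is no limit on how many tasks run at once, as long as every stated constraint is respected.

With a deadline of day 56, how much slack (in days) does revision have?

13

Data collection cannot begin until its own release at day 1. It runs from day 1 to 1 + 1 = day 2.
After data collection (finishes day 2), data cleaning can start at day 2 and finishes at day 7.
Writing cannot begin until data cleaning (finishes day 7). It runs from day 7 to 7 + 1 = day 8.
Analysis needs all of data cleaning (finishes day 7); data collection (finishes day 2). That puts its earliest start at day 7; it finishes at 7 + 4 = day 11.
After analysis (finishes day 11), internal review can start at day 11 and finishes at day 22.
Revision cannot start until internal review (finishes day 22, plus 2-day gap → day 24); writing (finishes day 8). The controlling bound is day 24, so revision finishes at 24 + 12 = day 36.

Working backward from the deadline:
To finish by day 56, formatting (duration 4) must start no later than day 52.
Revision has to be done before formatting (must start by day 52, minus 3-day gap → day 49). That means finishing by day 49, i.e. starting by 49 − 12 = day 37.
So revision can start as early as day 24 and as late as day 37, giving 37 − 24 = 13 days of slack.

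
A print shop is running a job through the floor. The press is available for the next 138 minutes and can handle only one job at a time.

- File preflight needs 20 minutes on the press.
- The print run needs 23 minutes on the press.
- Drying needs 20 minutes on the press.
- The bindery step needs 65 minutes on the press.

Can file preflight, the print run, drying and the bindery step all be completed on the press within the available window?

Running back to back, the jobs need 20 + 23 + 20 + 65 = 128 minutes on the press.
Since 128 ≤ 138, they fit within the window.

Yes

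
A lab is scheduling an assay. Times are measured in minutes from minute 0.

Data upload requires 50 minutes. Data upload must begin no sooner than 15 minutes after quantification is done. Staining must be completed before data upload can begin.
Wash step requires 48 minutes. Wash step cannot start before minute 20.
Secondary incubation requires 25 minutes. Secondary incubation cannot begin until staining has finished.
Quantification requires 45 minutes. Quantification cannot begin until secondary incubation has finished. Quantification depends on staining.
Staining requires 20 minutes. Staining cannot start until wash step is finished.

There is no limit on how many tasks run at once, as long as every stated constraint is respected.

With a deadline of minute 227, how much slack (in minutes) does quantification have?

4

Wash step cannot begin until its own release at minute 20. It runs from minute 20 to 20 + 48 = minute 68.
Staining cannot begin until wash step (finishes minute 68). It runs from minute 68 to 68 + 20 = minute 88.
Secondary incubation waits on staining (finishes minute 88), so it starts at minute 88 and finishes at 88 + 25 = minute 113.
Quantification has to wait for secondary incubation (finishes minute 113); staining (finishes minute 88). The latest of these is minute 113, so quantification runs minute 113 to 113 + 45 = minute 158.

Working backward from the deadline:
Nothing follows data upload; the deadline of minute 227 is its only limit. It must start by 227 − 50 = minute 177.
Quantification must finish before data upload (must start by minute 177, minus 15-minute gap → minute 162). With a 45-minute duration, quantification must start by 162 − 45 = minute 117.
So quantification can start as early as minute 113 and as late as minute 117, giving 117 − 113 = 4 minutes of slack.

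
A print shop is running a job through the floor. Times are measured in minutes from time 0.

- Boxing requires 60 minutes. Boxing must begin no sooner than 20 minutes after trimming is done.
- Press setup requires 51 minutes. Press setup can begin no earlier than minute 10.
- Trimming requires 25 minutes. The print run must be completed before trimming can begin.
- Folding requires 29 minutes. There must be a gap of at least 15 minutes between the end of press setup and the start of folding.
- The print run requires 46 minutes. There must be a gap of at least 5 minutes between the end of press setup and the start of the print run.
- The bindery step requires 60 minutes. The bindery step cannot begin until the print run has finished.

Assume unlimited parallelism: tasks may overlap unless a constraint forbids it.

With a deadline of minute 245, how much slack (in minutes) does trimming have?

28

Press setup waits on its own release at minute 10, so it starts at minute 10 and finishes at 10 + 51 = minute 61.
After press setup (finishes minute 61, plus 5-minute gap → minute 66), the print run can start at minute 66 and finishes at minute 112.
Trimming waits on the print run (finishes minute 112), so it starts at minute 112 and finishes at 112 + 25 = minute 137.

Working backward from the deadline:
Nothing follows boxing; the deadline of minute 245 is its only limit. It must start by 245 − 60 = minute 185.
Trimming must finish before boxing (must start by minute 185, minus 20-minute gap → minute 165). With a 25-minute duration, trimming must start by 165 − 25 = minute 140.
So trimming can start as early as minute 112 and as late as minute 140, giving 140 − 112 = 28 minutes of slack.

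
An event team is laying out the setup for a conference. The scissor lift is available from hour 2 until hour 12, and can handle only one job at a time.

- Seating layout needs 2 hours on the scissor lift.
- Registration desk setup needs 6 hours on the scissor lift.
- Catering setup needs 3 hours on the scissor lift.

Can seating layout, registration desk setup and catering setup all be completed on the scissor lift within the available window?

No

The scissor lift window is 12 − 2 = 10 hours.
Running back to back, the jobs need 2 + 6 + 3 = 11 hours on the scissor lift.
Since 11 > 10, they cannot all fit.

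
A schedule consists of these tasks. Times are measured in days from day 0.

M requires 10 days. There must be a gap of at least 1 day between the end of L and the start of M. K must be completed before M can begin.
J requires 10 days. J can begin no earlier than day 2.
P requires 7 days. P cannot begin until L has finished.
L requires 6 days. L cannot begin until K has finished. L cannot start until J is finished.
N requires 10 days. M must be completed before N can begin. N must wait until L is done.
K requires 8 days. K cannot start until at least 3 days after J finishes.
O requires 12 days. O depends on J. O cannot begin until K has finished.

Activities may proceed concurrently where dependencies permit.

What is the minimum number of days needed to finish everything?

After its own release at day 2, J can start at day 2 and finishes at day 12.
K cannot begin until J (finishes day 12, plus 3-day gap → day 15). It runs from day 15 to 15 + 8 = day 23.
O needs all of J (finishes day 12); K (finishes day 23). That puts its earliest start at day 23; it finishes at 23 + 12 = day 35.
For L: K (finishes day 23); J (finishes day 12). Taking the maximum gives a start of day 23, and it finishes at 23 + 6 = day 29.
After L (finishes day 29), P can start at day 29 and finishes at day 36.
M cannot start until L (finishes day 29, plus 1-day gap → day 30); K (finishes day 23). The controlling bound is day 30, so M finishes at 30 + 10 = day 40.
For N: M (finishes day 40); L (finishes day 29). Taking the maximum gives a start of day 40, and it finishes at 40 + 10 = day 50.
All tasks are finished once the last one completes. Finish times: J at 12, K at 23, L at 29, M at 40, N at 50, O at 35, P at 36. The latest is day 50.

50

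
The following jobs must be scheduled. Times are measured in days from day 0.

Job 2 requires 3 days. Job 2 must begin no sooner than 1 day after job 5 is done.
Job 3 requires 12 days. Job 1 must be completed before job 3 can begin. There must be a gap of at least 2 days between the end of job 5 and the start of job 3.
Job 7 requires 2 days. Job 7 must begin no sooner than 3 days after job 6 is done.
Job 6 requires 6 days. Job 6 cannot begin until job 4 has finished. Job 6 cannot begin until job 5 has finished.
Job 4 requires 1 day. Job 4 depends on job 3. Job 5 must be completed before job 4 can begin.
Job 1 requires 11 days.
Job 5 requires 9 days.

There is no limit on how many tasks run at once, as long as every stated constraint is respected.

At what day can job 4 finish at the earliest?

Job 5 has no prerequisites, so it starts at day 0 and finishes at day 9.
Job 1 has no prerequisites, so it starts at day 0 and finishes at day 11.
For job 3: job 1 (finishes day 11); job 5 (finishes day 9, plus 2-day gap → day 11). Taking the maximum gives a start of day 11, and it finishes at 11 + 12 = day 23.
Job 4 has to wait for job 3 (finishes day 23); job 5 (finishes day 9). The latest of these is day 23, so job 4 runs day 23 to 23 + 1 = day 24.

24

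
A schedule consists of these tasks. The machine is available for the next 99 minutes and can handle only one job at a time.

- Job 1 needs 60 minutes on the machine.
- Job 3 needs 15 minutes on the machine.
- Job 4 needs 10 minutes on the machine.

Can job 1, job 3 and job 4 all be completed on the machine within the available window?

Running back to back, the jobs need 60 + 15 + 10 = 85 minutes on the machine.
Since 85 ≤ 99, they fit within the window.

Yes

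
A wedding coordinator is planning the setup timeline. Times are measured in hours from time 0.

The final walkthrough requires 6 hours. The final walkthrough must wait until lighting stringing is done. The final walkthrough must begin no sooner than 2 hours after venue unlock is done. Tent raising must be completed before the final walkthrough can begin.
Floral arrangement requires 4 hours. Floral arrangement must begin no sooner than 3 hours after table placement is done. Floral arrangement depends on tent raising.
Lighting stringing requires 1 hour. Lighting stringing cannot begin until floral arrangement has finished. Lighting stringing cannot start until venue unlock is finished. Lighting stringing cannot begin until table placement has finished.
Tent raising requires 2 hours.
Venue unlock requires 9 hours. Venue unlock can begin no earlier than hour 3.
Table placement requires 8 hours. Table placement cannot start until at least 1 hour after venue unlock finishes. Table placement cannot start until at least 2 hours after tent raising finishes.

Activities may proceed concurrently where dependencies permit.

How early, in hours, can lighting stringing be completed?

29

Tent raising can start immediately at hour 0; it finishes at hour 2.
Venue unlock cannot begin until its own release at hour 3. It runs from hour 3 to 3 + 9 = hour 12.
Table placement has to wait for venue unlock (finishes hour 12, plus 1-hour gap → hour 13); tent raising (finishes hour 2, plus 2-hour gap → hour 4). The latest of these is hour 13, so table placement runs hour 13 to 13 + 8 = hour 21.
Floral arrangement needs all of table placement (finishes hour 21, plus 3-hour gap → hour 24); tent raising (finishes hour 2). That puts its earliest start at hour 24; it finishes at 24 + 4 = hour 28.
Lighting stringing cannot start until floral arrangement (finishes hour 28); venue unlock (finishes hour 12); table placement (finishes hour 21). The controlling bound is hour 28, so lighting stringing finishes at 28 + 1 = hour 29.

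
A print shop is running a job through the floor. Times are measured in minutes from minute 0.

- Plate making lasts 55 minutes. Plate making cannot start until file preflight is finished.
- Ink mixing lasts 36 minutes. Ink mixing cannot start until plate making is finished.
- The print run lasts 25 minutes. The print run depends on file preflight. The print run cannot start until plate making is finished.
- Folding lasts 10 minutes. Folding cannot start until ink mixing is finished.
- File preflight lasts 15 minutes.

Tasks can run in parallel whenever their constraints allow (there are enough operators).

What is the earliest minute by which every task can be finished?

116

File preflight has no prerequisites, so it starts at minute 0 and finishes at minute 15.
Plate making waits on file preflight (finishes minute 15), so it starts at minute 15 and finishes at 15 + 55 = minute 70.
The print run has to wait for file preflight (finishes minute 15); plate making (finishes minute 70). The latest of these is minute 70, so the print run runs minute 70 to 70 + 25 = minute 95.
Ink mixing waits on plate making (finishes minute 70), so it starts at minute 70 and finishes at 70 + 36 = minute 106.
After ink mixing (finishes minute 106), folding can start at minute 106 and finishes at minute 116.
All tasks are finished once the last one completes. Finish times: File preflight at 15, Plate making at 70, Ink mixing at 106, The print run at 95, Folding at 116. The latest is minute 116.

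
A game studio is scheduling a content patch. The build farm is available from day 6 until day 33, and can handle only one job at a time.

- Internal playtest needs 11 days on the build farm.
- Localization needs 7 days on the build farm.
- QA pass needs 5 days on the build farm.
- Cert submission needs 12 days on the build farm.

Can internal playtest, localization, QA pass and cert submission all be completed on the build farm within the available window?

The build farm window is 33 − 6 = 27 days.
Running back to back, the jobs need 11 + 7 + 5 + 12 = 35 days on the build farm.
Since 35 > 27, they cannot all fit.

No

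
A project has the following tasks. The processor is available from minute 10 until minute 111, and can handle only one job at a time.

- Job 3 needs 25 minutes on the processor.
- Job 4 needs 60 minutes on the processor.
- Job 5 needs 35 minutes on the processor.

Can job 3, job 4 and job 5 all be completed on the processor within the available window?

The processor window is 111 − 10 = 101 minutes.
Running back to back, the jobs need 25 + 60 + 35 = 120 minutes on the processor.
Since 120 > 101, they cannot all fit.

No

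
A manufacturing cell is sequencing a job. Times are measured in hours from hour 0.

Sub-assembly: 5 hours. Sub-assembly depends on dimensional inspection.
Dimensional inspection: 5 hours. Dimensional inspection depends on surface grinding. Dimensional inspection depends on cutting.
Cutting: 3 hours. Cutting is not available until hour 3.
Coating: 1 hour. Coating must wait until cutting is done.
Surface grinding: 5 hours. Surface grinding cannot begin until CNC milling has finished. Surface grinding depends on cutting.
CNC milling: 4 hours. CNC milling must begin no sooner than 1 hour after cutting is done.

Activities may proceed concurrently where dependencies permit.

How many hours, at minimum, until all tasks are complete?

After its own release at hour 3, cutting can start at hour 3 and finishes at hour 6.
Coating waits on cutting (finishes hour 6), so it starts at hour 6 and finishes at 6 + 1 = hour 7.
CNC milling waits on cutting (finishes hour 6, plus 1-hour gap → hour 7), so it starts at hour 7 and finishes at 7 + 4 = hour 11.
For surface grinding: CNC milling (finishes hour 11); cutting (finishes hour 6). Taking the maximum gives a start of hour 11, and it finishes at 11 + 5 = hour 16.
Dimensional inspection cannot start until surface grinding (finishes hour 16); cutting (finishes hour 6). The controlling bound is hour 16, so dimensional inspection finishes at 16 + 5 = hour 21.
After dimensional inspection (finishes hour 21), sub-assembly can start at hour 21 and finishes at hour 26.
All tasks are finished once the last one completes. Finish times: Cutting at 6, CNC milling at 11, Surface grinding at 16, Dimensional inspection at 21, Coating at 7, Sub-assembly at 26. The latest is hour 26.

26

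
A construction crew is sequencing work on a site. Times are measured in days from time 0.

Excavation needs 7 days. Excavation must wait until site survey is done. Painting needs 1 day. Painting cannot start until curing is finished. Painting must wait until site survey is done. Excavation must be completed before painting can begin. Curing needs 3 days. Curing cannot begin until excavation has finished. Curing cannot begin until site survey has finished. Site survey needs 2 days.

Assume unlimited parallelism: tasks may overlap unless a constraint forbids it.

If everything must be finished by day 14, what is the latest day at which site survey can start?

Nothing follows painting; the deadline of day 14 is its only limit. It must start by 14 − 1 = day 13.
Curing feeds into painting (must start by day 13); so curing must finish by day 13 and therefore start by day 10.
Excavation feeds curing (must start by day 10); painting (must start by day 13). Taking the minimum, excavation must finish by day 10 and start by 10 − 7 = day 3.
Site survey feeds excavation (must start by day 3); curing (must start by day 10); painting (must start by day 13). Taking the minimum, site survey must finish by day 3 and start by 3 − 2 = day 1.

1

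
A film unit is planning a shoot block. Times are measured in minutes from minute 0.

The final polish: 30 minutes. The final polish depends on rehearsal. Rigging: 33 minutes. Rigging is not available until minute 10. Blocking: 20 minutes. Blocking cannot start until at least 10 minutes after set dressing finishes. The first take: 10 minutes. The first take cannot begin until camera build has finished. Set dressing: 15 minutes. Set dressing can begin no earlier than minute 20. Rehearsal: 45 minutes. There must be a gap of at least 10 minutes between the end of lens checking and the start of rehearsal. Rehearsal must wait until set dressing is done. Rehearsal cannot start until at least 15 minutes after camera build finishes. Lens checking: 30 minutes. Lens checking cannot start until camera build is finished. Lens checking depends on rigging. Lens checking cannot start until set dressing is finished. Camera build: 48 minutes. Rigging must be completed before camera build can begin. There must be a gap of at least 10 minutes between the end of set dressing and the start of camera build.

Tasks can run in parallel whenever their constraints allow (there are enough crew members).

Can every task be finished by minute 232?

Set dressing cannot begin until its own release at minute 20. It runs from minute 20 to 20 + 15 = minute 35.
Blocking waits on set dressing (finishes minute 35, plus 10-minute gap → minute 45), so it starts at minute 45 and finishes at 45 + 20 = minute 65.
Rigging cannot begin until its own release at minute 10. It runs from minute 10 to 10 + 33 = minute 43.
Camera build has to wait for rigging (finishes minute 43); set dressing (finishes minute 35, plus 10-minute gap → minute 45). The latest of these is minute 45, so camera build runs minute 45 to 45 + 48 = minute 93.
After camera build (finishes minute 93), the first take can start at minute 93 and finishes at minute 103.
Lens checking cannot start until camera build (finishes minute 93); rigging (finishes minute 43); set dressing (finishes minute 35). The controlling bound is minute 93, so lens checking finishes at 93 + 30 = minute 123.
Rehearsal needs all of lens checking (finishes minute 123, plus 10-minute gap → minute 133); set dressing (finishes minute 35); camera build (finishes minute 93, plus 15-minute gap → minute 108). That puts its earliest start at minute 133; it finishes at 133 + 45 = minute 178.
After rehearsal (finishes minute 178), the final polish can start at minute 178 and finishes at minute 208.
Every task is finished by minute 208, which is no later than the deadline of 232, so the schedule is feasible.

Yes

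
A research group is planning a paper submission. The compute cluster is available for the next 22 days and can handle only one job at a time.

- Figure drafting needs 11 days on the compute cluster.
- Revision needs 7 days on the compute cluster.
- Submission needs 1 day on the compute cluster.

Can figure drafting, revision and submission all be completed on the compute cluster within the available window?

Yes

Running back to back, the jobs need 11 + 7 + 1 = 19 days on the compute cluster.
Since 19 ≤ 22, they fit within the window.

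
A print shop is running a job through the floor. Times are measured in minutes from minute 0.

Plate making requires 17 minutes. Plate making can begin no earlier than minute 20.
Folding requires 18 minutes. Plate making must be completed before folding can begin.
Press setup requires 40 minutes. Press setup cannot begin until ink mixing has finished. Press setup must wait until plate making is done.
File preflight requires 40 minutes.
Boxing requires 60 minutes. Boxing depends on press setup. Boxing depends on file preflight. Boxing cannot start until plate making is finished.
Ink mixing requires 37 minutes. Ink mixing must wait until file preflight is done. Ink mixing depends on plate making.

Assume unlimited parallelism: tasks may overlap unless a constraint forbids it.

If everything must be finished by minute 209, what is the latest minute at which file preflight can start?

32

Nothing follows boxing; the deadline of minute 209 is its only limit. It must start by 209 − 60 = minute 149.
Press setup has to be done before boxing (must start by minute 149). That means finishing by minute 149, i.e. starting by 149 − 40 = minute 109.
Ink mixing feeds into press setup (must start by minute 109); so ink mixing must finish by minute 109 and therefore start by minute 72.
File preflight feeds ink mixing (must start by minute 72); boxing (must start by minute 149). Taking the minimum, file preflight must finish by minute 72 and start by 72 − 40 = minute 32.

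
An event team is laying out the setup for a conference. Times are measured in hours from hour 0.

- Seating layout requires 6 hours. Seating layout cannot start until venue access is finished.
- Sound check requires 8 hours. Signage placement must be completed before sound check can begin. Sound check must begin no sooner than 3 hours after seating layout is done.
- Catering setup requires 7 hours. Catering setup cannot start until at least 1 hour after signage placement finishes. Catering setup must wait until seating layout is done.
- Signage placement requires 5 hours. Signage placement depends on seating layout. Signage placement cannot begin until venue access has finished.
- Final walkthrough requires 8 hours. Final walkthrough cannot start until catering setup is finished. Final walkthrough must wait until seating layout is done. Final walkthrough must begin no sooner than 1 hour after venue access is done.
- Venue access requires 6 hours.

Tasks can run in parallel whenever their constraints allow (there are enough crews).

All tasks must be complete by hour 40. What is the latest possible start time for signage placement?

19

Final walkthrough has no dependents, so it just needs to finish by hour 40. Starting by 40 − 8 = hour 32 achieves that.
Catering setup must finish before final walkthrough (must start by hour 32). With a 7-hour duration, catering setup must start by 32 − 7 = hour 25.
To finish by hour 40, sound check (duration 8) must start no later than hour 32.
For signage placement: catering setup (must start by hour 25, minus 1-hour gap → hour 24); sound check (must start by hour 32). The most restrictive is hour 24; with a 5-hour duration, signage placement must start by hour 19.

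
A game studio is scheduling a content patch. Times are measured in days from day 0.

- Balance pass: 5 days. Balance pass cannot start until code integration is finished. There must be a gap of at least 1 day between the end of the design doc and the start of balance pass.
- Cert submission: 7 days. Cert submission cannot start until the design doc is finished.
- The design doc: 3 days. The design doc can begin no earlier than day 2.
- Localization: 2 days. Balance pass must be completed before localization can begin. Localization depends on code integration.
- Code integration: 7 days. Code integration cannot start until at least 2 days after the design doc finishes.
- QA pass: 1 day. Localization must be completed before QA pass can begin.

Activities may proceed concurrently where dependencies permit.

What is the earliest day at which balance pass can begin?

14

After its own release at day 2, the design doc can start at day 2 and finishes at day 5.
Code integration waits on the design doc (finishes day 5, plus 2-day gap → day 7), so it starts at day 7 and finishes at 7 + 7 = day 14.
Balance pass waits on code integration (finishes day 14); the design doc (finishes day 5, plus 1-day gap → day 6). The latest of these is day 14, which is the earliest balance pass can start.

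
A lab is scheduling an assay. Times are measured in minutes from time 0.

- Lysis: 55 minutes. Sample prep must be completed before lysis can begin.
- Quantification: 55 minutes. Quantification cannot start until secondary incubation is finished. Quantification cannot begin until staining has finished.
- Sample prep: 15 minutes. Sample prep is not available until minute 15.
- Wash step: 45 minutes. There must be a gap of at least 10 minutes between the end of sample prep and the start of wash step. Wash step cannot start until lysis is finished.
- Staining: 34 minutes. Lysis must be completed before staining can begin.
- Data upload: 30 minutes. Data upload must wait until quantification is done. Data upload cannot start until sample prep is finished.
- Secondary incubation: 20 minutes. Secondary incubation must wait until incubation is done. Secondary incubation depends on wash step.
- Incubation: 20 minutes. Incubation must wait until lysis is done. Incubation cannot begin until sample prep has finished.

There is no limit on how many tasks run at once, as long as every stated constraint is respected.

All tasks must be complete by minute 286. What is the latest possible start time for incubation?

161

Data upload must finish by minute 286; it takes 30 minutes, so it must start by 286 − 30 = minute 256.
Quantification feeds into data upload (must start by minute 256); so quantification must finish by minute 256 and therefore start by minute 201.
Secondary incubation has to be done before quantification (must start by minute 201). That means finishing by minute 201, i.e. starting by 201 − 20 = minute 181.
Incubation has to be done before secondary incubation (must start by minute 181). That means finishing by minute 181, i.e. starting by 181 − 20 = minute 161.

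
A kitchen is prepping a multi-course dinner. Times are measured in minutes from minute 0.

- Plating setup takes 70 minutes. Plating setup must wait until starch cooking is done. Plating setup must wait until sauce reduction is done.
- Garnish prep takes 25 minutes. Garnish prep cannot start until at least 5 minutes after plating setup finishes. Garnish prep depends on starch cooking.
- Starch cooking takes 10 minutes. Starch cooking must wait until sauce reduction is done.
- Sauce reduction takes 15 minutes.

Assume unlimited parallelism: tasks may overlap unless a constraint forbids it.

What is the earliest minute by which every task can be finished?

125

Sauce reduction can start immediately at minute 0; it finishes at minute 15.
Starch cooking waits on sauce reduction (finishes minute 15), so it starts at minute 15 and finishes at 15 + 10 = minute 25.
Plating setup has to wait for starch cooking (finishes minute 25); sauce reduction (finishes minute 15). The latest of these is minute 25, so plating setup runs minute 25 to 25 + 70 = minute 95.
For garnish prep: plating setup (finishes minute 95, plus 5-minute gap → minute 100); starch cooking (finishes minute 25). Taking the maximum gives a start of minute 100, and it finishes at 100 + 25 = minute 125.
All tasks are finished once the last one completes. Finish times: Sauce reduction at 15, Starch cooking at 25, Plating setup at 95, Garnish prep at 125. The latest is minute 125.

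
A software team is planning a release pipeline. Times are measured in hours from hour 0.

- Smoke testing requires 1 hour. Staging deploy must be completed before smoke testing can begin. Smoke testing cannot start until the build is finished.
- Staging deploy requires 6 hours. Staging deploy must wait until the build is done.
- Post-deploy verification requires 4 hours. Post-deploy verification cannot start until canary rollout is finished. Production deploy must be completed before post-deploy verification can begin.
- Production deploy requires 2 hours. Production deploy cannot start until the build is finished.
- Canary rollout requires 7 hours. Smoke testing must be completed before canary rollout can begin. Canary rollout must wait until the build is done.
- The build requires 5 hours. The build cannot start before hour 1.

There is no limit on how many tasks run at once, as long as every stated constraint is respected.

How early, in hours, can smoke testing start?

The build waits on its own release at hour 1, so it starts at hour 1 and finishes at 1 + 5 = hour 6.
After the build (finishes hour 6), staging deploy can start at hour 6 and finishes at hour 12.
Smoke testing waits on staging deploy (finishes hour 12); the build (finishes hour 6). The latest of these is hour 12, which is the earliest smoke testing can start.

12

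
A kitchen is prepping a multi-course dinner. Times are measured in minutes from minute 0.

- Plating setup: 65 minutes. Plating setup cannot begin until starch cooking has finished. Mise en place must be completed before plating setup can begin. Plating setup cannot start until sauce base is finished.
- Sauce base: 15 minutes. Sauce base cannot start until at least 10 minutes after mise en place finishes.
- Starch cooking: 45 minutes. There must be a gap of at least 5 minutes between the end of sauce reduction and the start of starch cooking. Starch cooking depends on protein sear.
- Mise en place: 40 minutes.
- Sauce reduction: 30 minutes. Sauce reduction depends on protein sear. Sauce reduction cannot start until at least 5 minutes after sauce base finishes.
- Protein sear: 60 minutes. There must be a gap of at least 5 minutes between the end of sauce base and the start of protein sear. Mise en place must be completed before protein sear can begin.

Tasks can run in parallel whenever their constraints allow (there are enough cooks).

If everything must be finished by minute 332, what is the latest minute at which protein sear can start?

127

Plating setup has no dependents, so it just needs to finish by minute 332. Starting by 332 − 65 = minute 267 achieves that.
Starch cooking has to be done before plating setup (must start by minute 267). That means finishing by minute 267, i.e. starting by 267 − 45 = minute 222.
Sauce reduction must finish before starch cooking (must start by minute 222, minus 5-minute gap → minute 217). With a 30-minute duration, sauce reduction must start by 217 − 30 = minute 187.
Protein sear feeds sauce reduction (must start by minute 187); starch cooking (must start by minute 222). Taking the minimum, protein sear must finish by minute 187 and start by 187 − 60 = minute 127.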